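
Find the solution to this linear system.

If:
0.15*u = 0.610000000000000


Then:
u = 4.07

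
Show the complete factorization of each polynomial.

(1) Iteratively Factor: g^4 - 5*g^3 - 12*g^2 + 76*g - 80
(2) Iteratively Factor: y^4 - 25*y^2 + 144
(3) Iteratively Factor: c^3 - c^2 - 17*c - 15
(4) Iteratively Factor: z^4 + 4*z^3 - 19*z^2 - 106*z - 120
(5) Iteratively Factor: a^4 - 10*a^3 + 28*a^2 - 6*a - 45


(1) = (g + 4)*(g^3 - 9*g^2 + 24*g - 20) = (g - 5)*(g + 4)*(g^2 - 4*g + 4) = (g - 5)*(g - 2)*(g + 4)*(g - 2)
(2) = (y + 3)*(y^3 - 3*y^2 - 16*y + 48) = (y - 3)*(y + 3)*(y^2 - 16) = (y - 3)*(y + 3)*(y + 4)*(y - 4)
(3) = (c + 1)*(c^2 - 2*c - 15) = (c + 1)*(c + 3)*(c - 5)
(4) = (z + 2)*(z^3 + 2*z^2 - 23*z - 60) = (z - 5)*(z + 2)*(z^2 + 7*z + 12) = (z - 5)*(z + 2)*(z + 4)*(z + 3)
(5) = (a - 5)*(a^3 - 5*a^2 + 3*a + 9) = (a - 5)*(a - 3)*(a^2 - 2*a - 3) = (a - 5)*(a - 3)*(a + 1)*(a - 3)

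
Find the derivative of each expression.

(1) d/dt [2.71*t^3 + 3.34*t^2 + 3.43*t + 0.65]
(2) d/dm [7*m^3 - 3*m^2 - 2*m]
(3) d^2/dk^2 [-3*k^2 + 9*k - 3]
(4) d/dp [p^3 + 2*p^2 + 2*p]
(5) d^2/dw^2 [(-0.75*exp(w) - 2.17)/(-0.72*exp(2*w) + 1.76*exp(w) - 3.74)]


(1) = 8.13*t^2 + 6.68*t + 3.43
(2) = 21*m^2 - 6*m - 2
(3) = -6
(4) = 3*p^2 + 4*p + 2
(5) = (0.3888*exp(4*w) + 5.450112*exp(3*w) - 20.367072*exp(2*w) - 11.714912*exp(w) + 24.774508)*exp(w)/(0.373248*exp(6*w) - 2.737152*exp(5*w) + 12.507264*exp(4*w) - 33.887744*exp(3*w) + 64.968288*exp(2*w) - 73.854528*exp(w) + 52.313624)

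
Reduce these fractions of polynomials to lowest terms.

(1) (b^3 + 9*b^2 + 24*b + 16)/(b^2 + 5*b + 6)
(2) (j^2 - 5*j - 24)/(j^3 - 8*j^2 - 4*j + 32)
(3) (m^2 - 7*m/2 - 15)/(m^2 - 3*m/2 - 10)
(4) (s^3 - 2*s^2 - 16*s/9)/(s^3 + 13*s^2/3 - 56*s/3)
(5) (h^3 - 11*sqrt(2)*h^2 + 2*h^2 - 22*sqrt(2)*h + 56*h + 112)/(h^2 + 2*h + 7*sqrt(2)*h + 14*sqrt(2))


(1) = (b^3 + 9*b^2 + 24*b + 16)/(b^2 + 5*b + 6)
(2) = (j + 3)/(j^2 - 4)
(3) = (m - 6)/(m - 4)
(4) = (3*s + 2)/(3*s + 21)
(5) = (h^2 - 11*sqrt(2)*h + 56)/(h + 7*sqrt(2))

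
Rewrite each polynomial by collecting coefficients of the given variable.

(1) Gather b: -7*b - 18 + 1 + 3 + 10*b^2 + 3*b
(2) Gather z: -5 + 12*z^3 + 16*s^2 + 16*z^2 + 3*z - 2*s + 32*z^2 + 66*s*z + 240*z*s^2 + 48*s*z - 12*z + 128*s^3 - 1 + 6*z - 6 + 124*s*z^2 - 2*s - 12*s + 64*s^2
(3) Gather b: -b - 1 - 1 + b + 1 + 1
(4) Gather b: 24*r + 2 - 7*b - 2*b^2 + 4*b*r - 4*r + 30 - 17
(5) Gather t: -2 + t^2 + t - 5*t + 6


(1) = 10*b^2 - 4*b - 14
(2) = 128*s^3 + 80*s^2 - 16*s + 12*z^3 + z^2*(124*s + 48) + z*(240*s^2 + 114*s - 3) - 12
(3) = 0
(4) = -2*b^2 + b*(4*r - 7) + 20*r + 15
(5) = t^2 - 4*t + 4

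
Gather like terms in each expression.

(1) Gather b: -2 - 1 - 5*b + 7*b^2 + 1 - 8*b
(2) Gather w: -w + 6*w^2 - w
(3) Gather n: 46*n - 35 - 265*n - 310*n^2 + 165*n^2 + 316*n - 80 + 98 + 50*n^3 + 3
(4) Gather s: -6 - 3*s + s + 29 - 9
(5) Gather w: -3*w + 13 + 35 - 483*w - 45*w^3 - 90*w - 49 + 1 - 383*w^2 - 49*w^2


(1) = 7*b^2 - 13*b - 2
(2) = 6*w^2 - 2*w
(3) = 50*n^3 - 145*n^2 + 97*n - 14
(4) = 14 - 2*s
(5) = -45*w^3 - 432*w^2 - 576*w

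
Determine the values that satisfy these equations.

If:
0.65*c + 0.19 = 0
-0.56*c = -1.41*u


Then:
c = -0.29
u = -0.12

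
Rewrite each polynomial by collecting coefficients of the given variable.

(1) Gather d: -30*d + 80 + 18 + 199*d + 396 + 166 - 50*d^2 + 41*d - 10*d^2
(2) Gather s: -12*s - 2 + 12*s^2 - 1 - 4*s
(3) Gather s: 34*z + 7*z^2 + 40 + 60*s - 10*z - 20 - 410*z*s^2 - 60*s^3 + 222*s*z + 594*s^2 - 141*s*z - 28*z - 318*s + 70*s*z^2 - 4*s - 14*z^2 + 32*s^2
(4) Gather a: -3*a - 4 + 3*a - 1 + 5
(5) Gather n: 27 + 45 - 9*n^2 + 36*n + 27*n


(1) = -60*d^2 + 210*d + 660
(2) = 12*s^2 - 16*s - 3
(3) = -60*s^3 + s^2*(626 - 410*z) + s*(70*z^2 + 81*z - 262) - 7*z^2 - 4*z + 20
(4) = 0
(5) = -9*n^2 + 63*n + 72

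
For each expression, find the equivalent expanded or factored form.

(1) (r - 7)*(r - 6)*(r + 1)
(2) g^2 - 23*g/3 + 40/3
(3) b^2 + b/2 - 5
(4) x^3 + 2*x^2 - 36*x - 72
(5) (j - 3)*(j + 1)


(1) = r^3 - 12*r^2 + 29*r + 42
(2) = (g - 5)*(g - 8/3)
(3) = (b - 2)*(b + 5/2)
(4) = (x - 6)*(x + 2)*(x + 6)
(5) = j^2 - 2*j - 3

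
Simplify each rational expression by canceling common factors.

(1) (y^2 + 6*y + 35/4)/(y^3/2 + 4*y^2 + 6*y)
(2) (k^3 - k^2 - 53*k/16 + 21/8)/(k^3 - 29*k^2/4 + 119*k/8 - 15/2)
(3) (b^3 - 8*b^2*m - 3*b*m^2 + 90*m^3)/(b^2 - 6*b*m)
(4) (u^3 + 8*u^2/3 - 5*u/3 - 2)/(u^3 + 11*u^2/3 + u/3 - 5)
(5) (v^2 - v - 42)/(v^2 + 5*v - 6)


(1) = (4*y^2 + 24*y + 35)/(2*y^3 + 16*y^2 + 24*y)
(2) = (4*k^2 - k - 14)/(4*k^2 - 26*k + 40)
(3) = (b^2 - 2*b*m - 15*m^2)/b
(4) = (3*u + 2)/(3*u + 5)
(5) = (v - 7)/(v - 1)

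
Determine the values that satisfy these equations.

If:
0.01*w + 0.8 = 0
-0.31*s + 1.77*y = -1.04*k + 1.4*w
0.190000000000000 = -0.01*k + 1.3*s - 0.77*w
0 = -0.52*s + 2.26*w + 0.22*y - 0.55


Then:
k = -1297.50
s = -57.22
w = -80.00
y = 689.07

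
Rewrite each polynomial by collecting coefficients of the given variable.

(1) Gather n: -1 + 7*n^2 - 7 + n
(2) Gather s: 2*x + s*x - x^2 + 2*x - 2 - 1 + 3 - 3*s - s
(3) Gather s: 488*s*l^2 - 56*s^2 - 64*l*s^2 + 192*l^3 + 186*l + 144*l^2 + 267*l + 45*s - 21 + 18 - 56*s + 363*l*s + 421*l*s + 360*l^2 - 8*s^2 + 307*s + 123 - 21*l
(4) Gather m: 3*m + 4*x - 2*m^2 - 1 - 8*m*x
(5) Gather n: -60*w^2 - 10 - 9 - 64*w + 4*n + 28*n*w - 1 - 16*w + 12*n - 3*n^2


(1) = 7*n^2 + n - 8
(2) = s*(x - 4) - x^2 + 4*x
(3) = 192*l^3 + 504*l^2 + 432*l + s^2*(-64*l - 64) + s*(488*l^2 + 784*l + 296) + 120
(4) = -2*m^2 + m*(3 - 8*x) + 4*x - 1
(5) = -3*n^2 + n*(28*w + 16) - 60*w^2 - 80*w - 20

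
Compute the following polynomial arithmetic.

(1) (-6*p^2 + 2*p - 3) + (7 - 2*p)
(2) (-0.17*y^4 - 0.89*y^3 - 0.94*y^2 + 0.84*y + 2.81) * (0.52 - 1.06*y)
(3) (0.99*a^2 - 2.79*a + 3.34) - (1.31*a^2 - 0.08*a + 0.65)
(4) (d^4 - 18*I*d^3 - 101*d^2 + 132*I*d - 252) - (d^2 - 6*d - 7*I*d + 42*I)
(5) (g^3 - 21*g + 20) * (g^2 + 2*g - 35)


(1) = 4 - 6*p^2
(2) = 0.1802*y^5 + 0.855*y^4 + 0.5336*y^3 - 1.3792*y^2 - 2.5418*y + 1.4612
(3) = -0.32*a^2 - 2.71*a + 2.69
(4) = d^4 - 18*I*d^3 - 102*d^2 + 6*d + 139*I*d - 252 - 42*I
(5) = g^5 + 2*g^4 - 56*g^3 - 22*g^2 + 775*g - 700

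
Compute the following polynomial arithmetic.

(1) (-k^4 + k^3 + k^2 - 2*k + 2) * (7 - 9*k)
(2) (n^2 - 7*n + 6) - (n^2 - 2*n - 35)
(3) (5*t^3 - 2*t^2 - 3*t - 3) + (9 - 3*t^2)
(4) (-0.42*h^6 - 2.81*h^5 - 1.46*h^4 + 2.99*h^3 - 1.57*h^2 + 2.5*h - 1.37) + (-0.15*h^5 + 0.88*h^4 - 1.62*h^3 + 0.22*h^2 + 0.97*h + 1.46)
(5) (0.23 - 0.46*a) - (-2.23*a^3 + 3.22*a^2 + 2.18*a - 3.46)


(1) = 9*k^5 - 16*k^4 - 2*k^3 + 25*k^2 - 32*k + 14
(2) = 41 - 5*n
(3) = 5*t^3 - 5*t^2 - 3*t + 6
(4) = -0.42*h^6 - 2.96*h^5 - 0.58*h^4 + 1.37*h^3 - 1.35*h^2 + 3.47*h + 0.09
(5) = 2.23*a^3 - 3.22*a^2 - 2.64*a + 3.69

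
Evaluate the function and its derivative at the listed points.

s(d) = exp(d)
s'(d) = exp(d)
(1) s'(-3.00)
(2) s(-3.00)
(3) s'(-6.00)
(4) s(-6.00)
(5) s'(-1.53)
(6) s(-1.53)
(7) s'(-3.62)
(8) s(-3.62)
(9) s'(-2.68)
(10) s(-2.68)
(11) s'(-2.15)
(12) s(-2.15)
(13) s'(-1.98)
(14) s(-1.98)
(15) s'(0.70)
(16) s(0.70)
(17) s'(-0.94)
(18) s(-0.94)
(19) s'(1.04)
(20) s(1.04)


(1) = 0.05
(2) = 0.05
(3) = 0.00
(4) = 0.00
(5) = 0.22
(6) = 0.22
(7) = 0.03
(8) = 0.03
(9) = 0.07
(10) = 0.07
(11) = 0.12
(12) = 0.12
(13) = 0.14
(14) = 0.14
(15) = 2.01
(16) = 2.01
(17) = 0.39
(18) = 0.39
(19) = 2.83
(20) = 2.83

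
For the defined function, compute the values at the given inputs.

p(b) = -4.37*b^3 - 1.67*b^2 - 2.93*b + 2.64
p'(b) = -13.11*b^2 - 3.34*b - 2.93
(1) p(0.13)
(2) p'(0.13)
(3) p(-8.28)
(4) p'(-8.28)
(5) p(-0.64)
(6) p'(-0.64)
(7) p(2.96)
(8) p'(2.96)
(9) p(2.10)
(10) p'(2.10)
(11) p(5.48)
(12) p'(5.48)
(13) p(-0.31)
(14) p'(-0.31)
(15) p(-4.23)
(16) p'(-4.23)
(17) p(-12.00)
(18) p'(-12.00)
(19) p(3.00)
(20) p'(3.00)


(1) = 2.22
(2) = -3.59
(3) = 2393.10
(4) = -874.08
(5) = 4.98
(6) = -6.16
(7) = -134.00
(8) = -127.68
(9) = -51.35
(10) = -67.76
(11) = -782.72
(12) = -414.93
(13) = 3.52
(14) = -3.15
(15) = 315.90
(16) = -223.38
(17) = 7348.68
(18) = -1850.69
(19) = -139.17
(20) = -130.94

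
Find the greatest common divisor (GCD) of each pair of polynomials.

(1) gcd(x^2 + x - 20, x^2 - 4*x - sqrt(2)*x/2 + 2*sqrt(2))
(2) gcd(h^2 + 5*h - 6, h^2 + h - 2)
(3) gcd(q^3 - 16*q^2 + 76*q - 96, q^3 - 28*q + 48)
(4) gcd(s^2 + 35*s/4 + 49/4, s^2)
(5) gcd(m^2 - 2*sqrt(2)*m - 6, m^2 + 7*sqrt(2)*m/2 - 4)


(1) = x - 4
(2) = gcd((h - 1)*(h + 6), (h - 1)*(h + 2)) = h - 1
(3) = gcd((q - 8)*(q - 6)*(q - 2), (q - 4)*(q - 2)*(q + 6)) = q - 2
(4) = 1
(5) = gcd((m - 3*sqrt(2))*(m + sqrt(2)), (m - sqrt(2)/2)*(m + 4*sqrt(2))) = 1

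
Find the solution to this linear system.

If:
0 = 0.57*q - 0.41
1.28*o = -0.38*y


Then:
o = -0.296875*y
q = 0.72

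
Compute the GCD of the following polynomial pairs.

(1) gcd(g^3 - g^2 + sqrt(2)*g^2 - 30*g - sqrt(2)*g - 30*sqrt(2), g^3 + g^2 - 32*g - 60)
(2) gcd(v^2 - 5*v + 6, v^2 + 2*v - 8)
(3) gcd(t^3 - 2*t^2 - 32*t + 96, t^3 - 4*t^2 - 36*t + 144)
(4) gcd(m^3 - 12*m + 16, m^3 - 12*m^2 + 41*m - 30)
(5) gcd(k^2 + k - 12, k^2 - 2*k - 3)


(1) = gcd((g - 6)*(g + 5)*(g + sqrt(2)), (g - 6)*(g + 2)*(g + 5)) = g^2 - g - 30
(2) = gcd((v - 3)*(v - 2), (v - 2)*(v + 4)) = v - 2
(3) = gcd((t - 4)^2*(t + 6), (t - 6)*(t - 4)*(t + 6)) = t^2 + 2*t - 24
(4) = 1
(5) = k - 3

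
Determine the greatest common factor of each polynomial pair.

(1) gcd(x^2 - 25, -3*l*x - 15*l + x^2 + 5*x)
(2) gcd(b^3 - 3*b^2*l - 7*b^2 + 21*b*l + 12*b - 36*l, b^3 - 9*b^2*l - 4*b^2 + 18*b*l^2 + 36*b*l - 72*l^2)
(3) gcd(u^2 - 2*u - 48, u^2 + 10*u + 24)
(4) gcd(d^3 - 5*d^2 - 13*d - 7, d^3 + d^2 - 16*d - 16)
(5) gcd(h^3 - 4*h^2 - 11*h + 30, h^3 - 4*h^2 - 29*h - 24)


(1) = gcd((x - 5)*(x + 5), (-3*l + x)*(x + 5)) = x + 5
(2) = b^2 - 3*b*l - 4*b + 12*l
(3) = u + 6
(4) = gcd((d - 7)*(d + 1)^2, (d - 4)*(d + 1)*(d + 4)) = d + 1
(5) = gcd((h - 5)*(h - 2)*(h + 3), (h - 8)*(h + 1)*(h + 3)) = h + 3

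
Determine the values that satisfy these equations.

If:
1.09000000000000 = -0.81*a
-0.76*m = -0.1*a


Then:
a = -1.35
m = -0.18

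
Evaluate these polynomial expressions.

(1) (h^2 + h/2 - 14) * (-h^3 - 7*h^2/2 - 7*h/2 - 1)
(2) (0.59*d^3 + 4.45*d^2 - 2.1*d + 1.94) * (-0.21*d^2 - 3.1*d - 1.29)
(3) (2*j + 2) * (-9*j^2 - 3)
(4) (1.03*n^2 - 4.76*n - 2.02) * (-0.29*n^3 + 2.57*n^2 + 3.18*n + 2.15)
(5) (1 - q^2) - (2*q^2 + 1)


(1) = -h^5 - 4*h^4 + 35*h^3/4 + 185*h^2/4 + 97*h/2 + 14
(2) = -0.1239*d^5 - 2.7635*d^4 - 14.1151*d^3 + 0.3621*d^2 - 3.305*d - 2.5026
(3) = -18*j^3 - 18*j^2 - 6*j - 6
(4) = -0.2987*n^5 + 4.0275*n^4 - 8.372*n^3 - 18.1137*n^2 - 16.6576*n - 4.343
(5) = -3*q^2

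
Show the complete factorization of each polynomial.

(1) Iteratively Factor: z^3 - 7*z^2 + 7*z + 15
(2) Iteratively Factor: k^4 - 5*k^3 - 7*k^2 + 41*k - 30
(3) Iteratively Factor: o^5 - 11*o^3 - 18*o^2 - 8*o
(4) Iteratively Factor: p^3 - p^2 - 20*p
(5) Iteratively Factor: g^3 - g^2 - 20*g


(1) = (z - 5)*(z^2 - 2*z - 3) = (z - 5)*(z - 3)*(z + 1)
(2) = (k - 5)*(k^3 - 7*k + 6) = (k - 5)*(k + 3)*(k^2 - 3*k + 2) = (k - 5)*(k - 2)*(k + 3)*(k - 1)
(3) = (o + 1)*(o^4 - o^3 - 10*o^2 - 8*o) = (o + 1)*(o + 2)*(o^3 - 3*o^2 - 4*o) = (o + 1)^2*(o + 2)*(o^2 - 4*o) = (o - 4)*(o + 1)^2*(o + 2)*(o)
(4) = (p)*(p^2 - p - 20) = p*(p - 5)*(p + 4)
(5) = (g)*(g^2 - g - 20) = g*(g - 5)*(g + 4)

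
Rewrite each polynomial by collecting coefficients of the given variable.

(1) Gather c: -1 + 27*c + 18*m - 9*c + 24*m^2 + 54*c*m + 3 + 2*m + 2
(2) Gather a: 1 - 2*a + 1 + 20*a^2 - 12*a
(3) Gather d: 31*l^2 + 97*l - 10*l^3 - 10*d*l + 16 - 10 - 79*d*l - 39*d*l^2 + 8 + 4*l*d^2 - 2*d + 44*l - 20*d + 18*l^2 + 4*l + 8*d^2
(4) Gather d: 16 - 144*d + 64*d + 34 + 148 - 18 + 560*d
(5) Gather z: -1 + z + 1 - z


(1) = c*(54*m + 18) + 24*m^2 + 20*m + 4
(2) = 20*a^2 - 14*a + 2
(3) = d^2*(4*l + 8) + d*(-39*l^2 - 89*l - 22) - 10*l^3 + 49*l^2 + 145*l + 14
(4) = 480*d + 180
(5) = 0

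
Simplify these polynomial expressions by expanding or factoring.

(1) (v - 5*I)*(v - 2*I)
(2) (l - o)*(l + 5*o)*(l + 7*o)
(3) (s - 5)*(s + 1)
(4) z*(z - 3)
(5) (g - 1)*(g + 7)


(1) = v^2 - 7*I*v - 10
(2) = l^3 + 11*l^2*o + 23*l*o^2 - 35*o^3
(3) = s^2 - 4*s - 5
(4) = z^2 - 3*z
(5) = g^2 + 6*g - 7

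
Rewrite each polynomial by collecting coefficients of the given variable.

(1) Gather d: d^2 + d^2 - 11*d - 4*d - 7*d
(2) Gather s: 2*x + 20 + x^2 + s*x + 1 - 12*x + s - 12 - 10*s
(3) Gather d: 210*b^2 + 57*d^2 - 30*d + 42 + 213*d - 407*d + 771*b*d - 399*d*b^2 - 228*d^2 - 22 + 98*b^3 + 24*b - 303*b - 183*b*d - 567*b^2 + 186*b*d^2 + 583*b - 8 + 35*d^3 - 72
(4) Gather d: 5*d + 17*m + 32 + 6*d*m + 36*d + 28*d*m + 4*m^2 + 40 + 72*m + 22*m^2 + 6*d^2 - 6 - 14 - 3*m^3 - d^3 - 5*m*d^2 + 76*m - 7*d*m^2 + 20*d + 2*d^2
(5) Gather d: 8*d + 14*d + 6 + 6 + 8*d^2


(1) = 2*d^2 - 22*d
(2) = s*(x - 9) + x^2 - 10*x + 9
(3) = 98*b^3 - 357*b^2 + 304*b + 35*d^3 + d^2*(186*b - 171) + d*(-399*b^2 + 588*b - 224) - 60
(4) = -d^3 + d^2*(8 - 5*m) + d*(-7*m^2 + 34*m + 61) - 3*m^3 + 26*m^2 + 165*m + 52
(5) = 8*d^2 + 22*d + 12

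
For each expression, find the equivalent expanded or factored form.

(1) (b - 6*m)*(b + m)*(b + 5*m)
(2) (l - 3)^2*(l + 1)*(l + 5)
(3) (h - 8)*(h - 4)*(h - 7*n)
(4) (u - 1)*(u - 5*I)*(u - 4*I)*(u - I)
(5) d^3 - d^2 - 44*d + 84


(1) = b^3 - 31*b*m^2 - 30*m^3
(2) = l^4 - 22*l^2 + 24*l + 45
(3) = h^3 - 7*h^2*n - 12*h^2 + 84*h*n + 32*h - 224*n
(4) = u^4 - u^3 - 10*I*u^3 - 29*u^2 + 10*I*u^2 + 29*u + 20*I*u - 20*I
(5) = (d - 6)*(d - 2)*(d + 7)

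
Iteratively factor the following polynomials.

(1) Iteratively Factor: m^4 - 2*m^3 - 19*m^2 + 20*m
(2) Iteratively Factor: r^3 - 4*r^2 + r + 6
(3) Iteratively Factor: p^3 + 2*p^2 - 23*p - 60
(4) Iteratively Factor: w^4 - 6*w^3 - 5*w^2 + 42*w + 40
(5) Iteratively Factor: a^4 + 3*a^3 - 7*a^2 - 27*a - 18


(1) = (m)*(m^3 - 2*m^2 - 19*m + 20) = m*(m + 4)*(m^2 - 6*m + 5) = m*(m - 1)*(m + 4)*(m - 5)
(2) = (r - 2)*(r^2 - 2*r - 3) = (r - 3)*(r - 2)*(r + 1)
(3) = (p + 3)*(p^2 - p - 20) = (p + 3)*(p + 4)*(p - 5)
(4) = (w + 2)*(w^3 - 8*w^2 + 11*w + 20) = (w - 5)*(w + 2)*(w^2 - 3*w - 4) = (w - 5)*(w + 1)*(w + 2)*(w - 4)
(5) = (a - 3)*(a^3 + 6*a^2 + 11*a + 6) = (a - 3)*(a + 1)*(a^2 + 5*a + 6) = (a - 3)*(a + 1)*(a + 2)*(a + 3)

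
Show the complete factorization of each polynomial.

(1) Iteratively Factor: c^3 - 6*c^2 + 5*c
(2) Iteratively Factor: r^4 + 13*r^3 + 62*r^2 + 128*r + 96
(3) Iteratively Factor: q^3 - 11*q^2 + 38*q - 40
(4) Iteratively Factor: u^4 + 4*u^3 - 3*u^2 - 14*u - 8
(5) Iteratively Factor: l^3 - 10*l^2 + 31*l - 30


(1) = (c)*(c^2 - 6*c + 5) = c*(c - 1)*(c - 5)
(2) = (r + 4)*(r^3 + 9*r^2 + 26*r + 24) = (r + 3)*(r + 4)*(r^2 + 6*r + 8) = (r + 3)*(r + 4)^2*(r + 2)
(3) = (q - 5)*(q^2 - 6*q + 8) = (q - 5)*(q - 4)*(q - 2)
(4) = (u + 1)*(u^3 + 3*u^2 - 6*u - 8) = (u - 2)*(u + 1)*(u^2 + 5*u + 4) = (u - 2)*(u + 1)^2*(u + 4)
(5) = (l - 2)*(l^2 - 8*l + 15) = (l - 3)*(l - 2)*(l - 5)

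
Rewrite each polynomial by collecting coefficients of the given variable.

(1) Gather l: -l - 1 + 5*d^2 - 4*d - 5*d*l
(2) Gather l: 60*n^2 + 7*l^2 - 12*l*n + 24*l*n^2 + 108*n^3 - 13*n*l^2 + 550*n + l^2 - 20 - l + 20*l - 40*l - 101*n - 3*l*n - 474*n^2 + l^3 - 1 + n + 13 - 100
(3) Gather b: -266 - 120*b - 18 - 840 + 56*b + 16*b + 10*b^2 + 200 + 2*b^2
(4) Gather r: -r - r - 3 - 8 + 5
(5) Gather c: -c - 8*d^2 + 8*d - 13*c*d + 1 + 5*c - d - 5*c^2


(1) = 5*d^2 - 4*d + l*(-5*d - 1) - 1
(2) = l^3 + l^2*(8 - 13*n) + l*(24*n^2 - 15*n - 21) + 108*n^3 - 414*n^2 + 450*n - 108
(3) = 12*b^2 - 48*b - 924
(4) = -2*r - 6
(5) = -5*c^2 + c*(4 - 13*d) - 8*d^2 + 7*d + 1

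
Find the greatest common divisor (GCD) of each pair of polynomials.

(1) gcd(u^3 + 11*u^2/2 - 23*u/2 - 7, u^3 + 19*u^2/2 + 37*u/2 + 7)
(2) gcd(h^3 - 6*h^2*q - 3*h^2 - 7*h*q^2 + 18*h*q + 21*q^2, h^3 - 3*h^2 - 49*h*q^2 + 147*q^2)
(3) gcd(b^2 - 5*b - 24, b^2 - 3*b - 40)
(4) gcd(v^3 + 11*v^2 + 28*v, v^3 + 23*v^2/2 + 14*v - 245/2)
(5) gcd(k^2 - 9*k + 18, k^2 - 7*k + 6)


(1) = u^2 + 15*u/2 + 7/2
(2) = gcd((h - 3)*(h - 7*q)*(h + q), (h - 3)*(h - 7*q)*(h + 7*q)) = -h^2 + 7*h*q + 3*h - 21*q
(3) = gcd((b - 8)*(b + 3), (b - 8)*(b + 5)) = b - 8
(4) = v + 7
(5) = k - 6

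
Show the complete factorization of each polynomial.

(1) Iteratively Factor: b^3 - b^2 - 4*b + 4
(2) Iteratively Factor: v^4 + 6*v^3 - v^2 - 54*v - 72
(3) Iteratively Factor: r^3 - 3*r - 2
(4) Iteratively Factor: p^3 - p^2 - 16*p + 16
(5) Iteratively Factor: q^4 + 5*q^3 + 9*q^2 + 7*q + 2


(1) = (b + 2)*(b^2 - 3*b + 2) = (b - 2)*(b + 2)*(b - 1)
(2) = (v - 3)*(v^3 + 9*v^2 + 26*v + 24) = (v - 3)*(v + 4)*(v^2 + 5*v + 6) = (v - 3)*(v + 2)*(v + 4)*(v + 3)
(3) = (r + 1)*(r^2 - r - 2) = (r + 1)^2*(r - 2)
(4) = (p + 4)*(p^2 - 5*p + 4) = (p - 4)*(p + 4)*(p - 1)
(5) = (q + 2)*(q^3 + 3*q^2 + 3*q + 1) = (q + 1)*(q + 2)*(q^2 + 2*q + 1) = (q + 1)^2*(q + 2)*(q + 1)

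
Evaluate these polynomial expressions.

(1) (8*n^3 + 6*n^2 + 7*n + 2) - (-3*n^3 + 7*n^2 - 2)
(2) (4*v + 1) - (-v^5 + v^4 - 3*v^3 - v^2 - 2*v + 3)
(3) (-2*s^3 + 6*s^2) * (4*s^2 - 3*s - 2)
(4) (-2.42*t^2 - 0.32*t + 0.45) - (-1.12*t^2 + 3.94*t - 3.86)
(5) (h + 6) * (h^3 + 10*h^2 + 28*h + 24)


(1) = 11*n^3 - n^2 + 7*n + 4
(2) = v^5 - v^4 + 3*v^3 + v^2 + 6*v - 2
(3) = -8*s^5 + 30*s^4 - 14*s^3 - 12*s^2
(4) = -1.3*t^2 - 4.26*t + 4.31
(5) = h^4 + 16*h^3 + 88*h^2 + 192*h + 144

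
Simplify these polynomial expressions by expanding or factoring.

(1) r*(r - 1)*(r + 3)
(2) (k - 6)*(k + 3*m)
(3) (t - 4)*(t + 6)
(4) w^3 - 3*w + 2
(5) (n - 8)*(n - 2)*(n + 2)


(1) = r^3 + 2*r^2 - 3*r
(2) = k^2 + 3*k*m - 6*k - 18*m
(3) = t^2 + 2*t - 24
(4) = (w - 1)^2*(w + 2)
(5) = n^3 - 8*n^2 - 4*n + 32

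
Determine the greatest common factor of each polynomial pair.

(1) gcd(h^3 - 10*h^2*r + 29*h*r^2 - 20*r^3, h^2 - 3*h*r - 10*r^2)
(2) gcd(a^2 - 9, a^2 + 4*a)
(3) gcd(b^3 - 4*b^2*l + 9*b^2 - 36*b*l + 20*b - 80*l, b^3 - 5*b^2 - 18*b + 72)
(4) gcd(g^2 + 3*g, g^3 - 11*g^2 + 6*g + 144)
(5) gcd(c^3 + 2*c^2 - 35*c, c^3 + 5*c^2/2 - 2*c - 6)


(1) = gcd((h - 5*r)*(h - 4*r)*(h - r), (h - 5*r)*(h + 2*r)) = -h + 5*r
(2) = 1
(3) = gcd((b + 4)*(b + 5)*(b - 4*l), (b - 6)*(b - 3)*(b + 4)) = b + 4
(4) = gcd(g*(g + 3), (g - 8)*(g - 6)*(g + 3)) = g + 3
(5) = gcd(c*(c - 5)*(c + 7), (c - 3/2)*(c + 2)^2) = 1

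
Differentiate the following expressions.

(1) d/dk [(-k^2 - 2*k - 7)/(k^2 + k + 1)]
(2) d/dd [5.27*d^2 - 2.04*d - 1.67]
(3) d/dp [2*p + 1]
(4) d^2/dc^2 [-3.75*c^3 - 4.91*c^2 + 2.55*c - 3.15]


(1) = (k^2 + 12*k + 5)/(k^4 + 2*k^3 + 3*k^2 + 2*k + 1)
(2) = 10.54*d - 2.04
(3) = 2
(4) = -22.5*c - 9.82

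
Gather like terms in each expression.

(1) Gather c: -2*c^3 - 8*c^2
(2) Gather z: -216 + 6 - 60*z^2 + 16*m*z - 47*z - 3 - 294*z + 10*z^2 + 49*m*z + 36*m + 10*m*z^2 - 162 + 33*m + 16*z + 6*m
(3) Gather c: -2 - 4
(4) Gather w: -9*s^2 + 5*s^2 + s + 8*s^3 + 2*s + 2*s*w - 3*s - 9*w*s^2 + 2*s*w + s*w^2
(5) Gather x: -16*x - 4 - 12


(1) = -2*c^3 - 8*c^2
(2) = 75*m + z^2*(10*m - 50) + z*(65*m - 325) - 375
(3) = -6
(4) = 8*s^3 - 4*s^2 + s*w^2 + w*(-9*s^2 + 4*s)
(5) = -16*x - 16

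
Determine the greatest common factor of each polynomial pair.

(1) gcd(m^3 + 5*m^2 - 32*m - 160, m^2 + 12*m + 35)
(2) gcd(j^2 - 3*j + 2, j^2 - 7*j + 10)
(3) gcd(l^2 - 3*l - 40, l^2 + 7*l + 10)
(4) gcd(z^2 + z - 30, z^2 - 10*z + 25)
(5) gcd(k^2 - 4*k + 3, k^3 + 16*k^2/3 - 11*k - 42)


(1) = m + 5
(2) = gcd((j - 2)*(j - 1), (j - 5)*(j - 2)) = j - 2
(3) = gcd((l - 8)*(l + 5), (l + 2)*(l + 5)) = l + 5
(4) = gcd((z - 5)*(z + 6), (z - 5)^2) = z - 5
(5) = k - 3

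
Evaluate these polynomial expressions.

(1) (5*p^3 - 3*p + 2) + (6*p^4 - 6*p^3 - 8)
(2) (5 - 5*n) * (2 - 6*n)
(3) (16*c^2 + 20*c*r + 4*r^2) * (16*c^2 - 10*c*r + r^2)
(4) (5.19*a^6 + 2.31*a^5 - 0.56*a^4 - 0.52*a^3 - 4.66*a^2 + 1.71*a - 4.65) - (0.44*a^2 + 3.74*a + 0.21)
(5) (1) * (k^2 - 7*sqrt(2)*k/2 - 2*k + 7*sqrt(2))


(1) = 6*p^4 - p^3 - 3*p - 6
(2) = 30*n^2 - 40*n + 10
(3) = 256*c^4 + 160*c^3*r - 120*c^2*r^2 - 20*c*r^3 + 4*r^4
(4) = 5.19*a^6 + 2.31*a^5 - 0.56*a^4 - 0.52*a^3 - 5.1*a^2 - 2.03*a - 4.86
(5) = k^2 - 7*sqrt(2)*k/2 - 2*k + 7*sqrt(2)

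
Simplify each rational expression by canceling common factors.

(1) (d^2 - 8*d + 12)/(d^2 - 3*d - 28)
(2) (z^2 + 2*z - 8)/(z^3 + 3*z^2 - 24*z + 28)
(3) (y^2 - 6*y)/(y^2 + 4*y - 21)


(1) = (d^2 - 8*d + 12)/(d^2 - 3*d - 28)
(2) = (z + 4)/(z^2 + 5*z - 14)
(3) = (y^2 - 6*y)/(y^2 + 4*y - 21)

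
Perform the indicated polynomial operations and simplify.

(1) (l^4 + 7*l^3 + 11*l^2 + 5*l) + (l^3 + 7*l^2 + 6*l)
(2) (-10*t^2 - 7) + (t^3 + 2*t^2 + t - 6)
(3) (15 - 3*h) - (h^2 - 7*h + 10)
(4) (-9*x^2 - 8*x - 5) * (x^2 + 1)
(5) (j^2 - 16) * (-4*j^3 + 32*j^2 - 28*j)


(1) = l^4 + 8*l^3 + 18*l^2 + 11*l
(2) = t^3 - 8*t^2 + t - 13
(3) = -h^2 + 4*h + 5
(4) = -9*x^4 - 8*x^3 - 14*x^2 - 8*x - 5
(5) = -4*j^5 + 32*j^4 + 36*j^3 - 512*j^2 + 448*j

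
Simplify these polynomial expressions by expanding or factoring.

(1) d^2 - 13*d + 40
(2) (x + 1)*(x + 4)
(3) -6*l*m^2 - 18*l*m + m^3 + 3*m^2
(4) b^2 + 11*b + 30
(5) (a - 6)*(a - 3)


(1) = (d - 8)*(d - 5)
(2) = x^2 + 5*x + 4
(3) = m*(-6*l + m)*(m + 3)
(4) = (b + 5)*(b + 6)
(5) = a^2 - 9*a + 18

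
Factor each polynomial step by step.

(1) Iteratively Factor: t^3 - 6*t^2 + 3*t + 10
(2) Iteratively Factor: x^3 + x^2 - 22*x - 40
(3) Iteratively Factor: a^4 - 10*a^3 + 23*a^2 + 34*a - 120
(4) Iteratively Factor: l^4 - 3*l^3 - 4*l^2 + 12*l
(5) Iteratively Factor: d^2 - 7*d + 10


(1) = (t + 1)*(t^2 - 7*t + 10) = (t - 2)*(t + 1)*(t - 5)
(2) = (x + 2)*(x^2 - x - 20) = (x - 5)*(x + 2)*(x + 4)
(3) = (a + 2)*(a^3 - 12*a^2 + 47*a - 60) = (a - 5)*(a + 2)*(a^2 - 7*a + 12) = (a - 5)*(a - 4)*(a + 2)*(a - 3)
(4) = (l - 3)*(l^3 - 4*l) = l*(l - 3)*(l^2 - 4) = l*(l - 3)*(l + 2)*(l - 2)
(5) = (d - 2)*(d - 5)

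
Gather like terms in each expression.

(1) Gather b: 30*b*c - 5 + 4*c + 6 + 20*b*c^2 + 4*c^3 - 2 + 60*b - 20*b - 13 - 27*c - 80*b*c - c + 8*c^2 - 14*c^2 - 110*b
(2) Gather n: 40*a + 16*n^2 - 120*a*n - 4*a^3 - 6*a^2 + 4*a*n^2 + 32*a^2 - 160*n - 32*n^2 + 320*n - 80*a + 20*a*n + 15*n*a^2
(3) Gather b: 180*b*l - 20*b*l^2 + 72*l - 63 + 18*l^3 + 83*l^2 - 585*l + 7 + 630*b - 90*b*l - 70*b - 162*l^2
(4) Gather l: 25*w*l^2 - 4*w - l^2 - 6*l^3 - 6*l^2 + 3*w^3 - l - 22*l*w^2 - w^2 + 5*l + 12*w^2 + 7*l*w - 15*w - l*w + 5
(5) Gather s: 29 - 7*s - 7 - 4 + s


(1) = b*(20*c^2 - 50*c - 70) + 4*c^3 - 6*c^2 - 24*c - 14
(2) = -4*a^3 + 26*a^2 - 40*a + n^2*(4*a - 16) + n*(15*a^2 - 100*a + 160)
(3) = b*(-20*l^2 + 90*l + 560) + 18*l^3 - 79*l^2 - 513*l - 56
(4) = -6*l^3 + l^2*(25*w - 7) + l*(-22*w^2 + 6*w + 4) + 3*w^3 + 11*w^2 - 19*w + 5
(5) = 18 - 6*s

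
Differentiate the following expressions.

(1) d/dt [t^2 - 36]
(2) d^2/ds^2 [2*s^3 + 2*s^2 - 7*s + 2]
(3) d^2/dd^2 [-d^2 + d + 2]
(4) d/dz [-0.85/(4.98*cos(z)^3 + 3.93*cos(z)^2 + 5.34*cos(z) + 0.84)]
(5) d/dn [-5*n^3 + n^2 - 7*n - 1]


(1) = 2*t
(2) = 12*s + 4
(3) = -2
(4) = (12.699*sin(z)^2 - 6.681*cos(z) - 17.238)*sin(z)/(4.98*cos(z)^3 + 3.93*cos(z)^2 + 5.34*cos(z) + 0.84)^2
(5) = -15*n^2 + 2*n - 7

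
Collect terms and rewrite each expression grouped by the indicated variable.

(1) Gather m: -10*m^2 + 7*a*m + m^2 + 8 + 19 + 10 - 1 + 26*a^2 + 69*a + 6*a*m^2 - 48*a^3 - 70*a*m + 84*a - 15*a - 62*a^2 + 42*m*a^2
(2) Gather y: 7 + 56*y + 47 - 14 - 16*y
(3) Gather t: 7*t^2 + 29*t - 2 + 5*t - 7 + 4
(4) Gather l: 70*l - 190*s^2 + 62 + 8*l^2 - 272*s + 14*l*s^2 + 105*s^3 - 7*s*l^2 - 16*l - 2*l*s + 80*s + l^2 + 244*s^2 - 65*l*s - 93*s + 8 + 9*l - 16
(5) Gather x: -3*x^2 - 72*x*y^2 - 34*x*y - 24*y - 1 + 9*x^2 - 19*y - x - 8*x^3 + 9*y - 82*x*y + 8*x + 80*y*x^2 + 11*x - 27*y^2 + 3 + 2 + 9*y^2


(1) = -48*a^3 - 36*a^2 + 138*a + m^2*(6*a - 9) + m*(42*a^2 - 63*a) + 36
(2) = 40*y + 40
(3) = 7*t^2 + 34*t - 5
(4) = l^2*(9 - 7*s) + l*(14*s^2 - 67*s + 63) + 105*s^3 + 54*s^2 - 285*s + 54
(5) = -8*x^3 + x^2*(80*y + 6) + x*(-72*y^2 - 116*y + 18) - 18*y^2 - 34*y + 4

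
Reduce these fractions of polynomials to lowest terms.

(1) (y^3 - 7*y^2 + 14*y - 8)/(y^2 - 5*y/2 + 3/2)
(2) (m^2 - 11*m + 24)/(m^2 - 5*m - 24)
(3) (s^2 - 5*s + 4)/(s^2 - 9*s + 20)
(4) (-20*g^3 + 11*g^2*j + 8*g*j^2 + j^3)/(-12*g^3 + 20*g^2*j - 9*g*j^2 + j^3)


(1) = (2*y^2 - 12*y + 16)/(2*y - 3)
(2) = (m - 3)/(m + 3)
(3) = (s - 1)/(s - 5)
(4) = (20*g^2 + 9*g*j + j^2)/(12*g^2 - 8*g*j + j^2)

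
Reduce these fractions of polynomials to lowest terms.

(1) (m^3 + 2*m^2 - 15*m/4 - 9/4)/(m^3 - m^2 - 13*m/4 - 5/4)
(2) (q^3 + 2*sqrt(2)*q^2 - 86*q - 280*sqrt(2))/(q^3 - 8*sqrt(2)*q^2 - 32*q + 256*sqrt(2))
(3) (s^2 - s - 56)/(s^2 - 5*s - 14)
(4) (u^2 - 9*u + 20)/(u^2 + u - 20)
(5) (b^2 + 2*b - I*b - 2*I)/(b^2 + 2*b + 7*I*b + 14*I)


(1) = (2*m^2 + 3*m - 9)/(2*m^2 - 3*m - 5)
(2) = (q^2 - 2*sqrt(2)*q - 70)/(q^2 - 12*sqrt(2)*q + 64)
(3) = (s^2 - s - 56)/(s^2 - 5*s - 14)
(4) = (u - 5)/(u + 5)
(5) = (b - I)/(b + 7*I)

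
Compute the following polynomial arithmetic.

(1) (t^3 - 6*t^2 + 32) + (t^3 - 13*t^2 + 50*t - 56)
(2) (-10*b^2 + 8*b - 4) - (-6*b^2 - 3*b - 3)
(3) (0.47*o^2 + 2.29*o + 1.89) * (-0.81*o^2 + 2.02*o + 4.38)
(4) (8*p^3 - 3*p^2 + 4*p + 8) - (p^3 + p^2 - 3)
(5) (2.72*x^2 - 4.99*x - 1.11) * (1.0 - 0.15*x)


(1) = 2*t^3 - 19*t^2 + 50*t - 24
(2) = -4*b^2 + 11*b - 1
(3) = -0.3807*o^4 - 0.9055*o^3 + 5.1535*o^2 + 13.848*o + 8.2782
(4) = 7*p^3 - 4*p^2 + 4*p + 11
(5) = -0.408*x^3 + 3.4685*x^2 - 4.8235*x - 1.11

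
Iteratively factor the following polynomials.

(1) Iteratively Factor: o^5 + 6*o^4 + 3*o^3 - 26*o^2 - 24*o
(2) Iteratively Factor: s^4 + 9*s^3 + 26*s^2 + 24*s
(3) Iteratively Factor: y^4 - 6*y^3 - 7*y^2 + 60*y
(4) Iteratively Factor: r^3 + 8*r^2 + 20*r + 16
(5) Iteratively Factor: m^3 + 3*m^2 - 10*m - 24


(1) = (o - 2)*(o^4 + 8*o^3 + 19*o^2 + 12*o) = (o - 2)*(o + 1)*(o^3 + 7*o^2 + 12*o) = (o - 2)*(o + 1)*(o + 3)*(o^2 + 4*o) = (o - 2)*(o + 1)*(o + 3)*(o + 4)*(o)
(2) = (s + 3)*(s^3 + 6*s^2 + 8*s) = s*(s + 3)*(s^2 + 6*s + 8) = s*(s + 3)*(s + 4)*(s + 2)
(3) = (y - 5)*(y^3 - y^2 - 12*y) = (y - 5)*(y + 3)*(y^2 - 4*y) = (y - 5)*(y - 4)*(y + 3)*(y)
(4) = (r + 4)*(r^2 + 4*r + 4) = (r + 2)*(r + 4)*(r + 2)
(5) = (m + 2)*(m^2 + m - 12) = (m - 3)*(m + 2)*(m + 4)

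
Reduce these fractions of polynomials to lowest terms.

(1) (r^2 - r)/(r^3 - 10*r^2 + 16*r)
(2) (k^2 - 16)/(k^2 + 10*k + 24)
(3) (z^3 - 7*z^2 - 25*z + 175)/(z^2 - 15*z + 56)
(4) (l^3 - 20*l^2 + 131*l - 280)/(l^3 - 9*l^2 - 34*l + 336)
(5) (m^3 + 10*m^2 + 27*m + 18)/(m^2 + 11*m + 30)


(1) = (r - 1)/(r^2 - 10*r + 16)
(2) = (k - 4)/(k + 6)
(3) = (z^2 - 25)/(z - 8)
(4) = (l - 5)/(l + 6)
(5) = (m^2 + 4*m + 3)/(m + 5)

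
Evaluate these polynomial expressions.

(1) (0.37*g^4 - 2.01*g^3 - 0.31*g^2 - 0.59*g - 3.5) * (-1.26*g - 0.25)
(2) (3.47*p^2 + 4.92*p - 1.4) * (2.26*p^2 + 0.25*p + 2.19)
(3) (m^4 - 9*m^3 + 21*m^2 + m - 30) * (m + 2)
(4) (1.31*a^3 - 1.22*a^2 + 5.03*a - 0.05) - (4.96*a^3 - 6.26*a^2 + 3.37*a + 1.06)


(1) = -0.4662*g^5 + 2.4401*g^4 + 0.8931*g^3 + 0.8209*g^2 + 4.5575*g + 0.875
(2) = 7.8422*p^4 + 11.9867*p^3 + 5.6653*p^2 + 10.4248*p - 3.066
(3) = m^5 - 7*m^4 + 3*m^3 + 43*m^2 - 28*m - 60
(4) = -3.65*a^3 + 5.04*a^2 + 1.66*a - 1.11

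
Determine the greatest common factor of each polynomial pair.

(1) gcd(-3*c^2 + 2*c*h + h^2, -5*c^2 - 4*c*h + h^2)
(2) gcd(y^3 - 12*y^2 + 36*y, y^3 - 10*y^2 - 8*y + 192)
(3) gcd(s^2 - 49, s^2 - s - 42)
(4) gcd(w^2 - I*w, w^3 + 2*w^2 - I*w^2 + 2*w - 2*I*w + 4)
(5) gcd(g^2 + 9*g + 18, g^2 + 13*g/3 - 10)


(1) = gcd((-c + h)*(3*c + h), (-5*c + h)*(c + h)) = 1
(2) = gcd(y*(y - 6)^2, (y - 8)*(y - 6)*(y + 4)) = y - 6
(3) = gcd((s - 7)*(s + 7), (s - 7)*(s + 6)) = s - 7
(4) = gcd(w*(w - I), (w + 2)*(w - 2*I)*(w + I)) = 1
(5) = g + 6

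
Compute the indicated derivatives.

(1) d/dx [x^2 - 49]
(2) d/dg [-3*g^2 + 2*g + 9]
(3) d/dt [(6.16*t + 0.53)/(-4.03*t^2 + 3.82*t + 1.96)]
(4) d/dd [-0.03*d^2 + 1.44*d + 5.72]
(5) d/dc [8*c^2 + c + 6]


(1) = 2*x
(2) = 2 - 6*g
(3) = (24.8248*t^2 + 4.2718*t + 10.049)/(16.2409*t^4 - 30.7892*t^3 - 1.2052*t^2 + 14.9744*t + 3.8416)
(4) = 1.44 - 0.06*d
(5) = 16*c + 1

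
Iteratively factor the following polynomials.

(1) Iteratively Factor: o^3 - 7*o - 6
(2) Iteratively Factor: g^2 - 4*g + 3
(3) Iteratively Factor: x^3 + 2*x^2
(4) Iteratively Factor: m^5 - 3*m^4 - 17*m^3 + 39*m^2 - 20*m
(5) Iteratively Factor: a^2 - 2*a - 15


(1) = (o + 2)*(o^2 - 2*o - 3) = (o + 1)*(o + 2)*(o - 3)
(2) = (g - 3)*(g - 1)
(3) = (x + 2)*(x^2) = x*(x + 2)*(x)
(4) = (m + 4)*(m^4 - 7*m^3 + 11*m^2 - 5*m) = (m - 5)*(m + 4)*(m^3 - 2*m^2 + m) = m*(m - 5)*(m + 4)*(m^2 - 2*m + 1) = m*(m - 5)*(m - 1)*(m + 4)*(m - 1)
(5) = (a + 3)*(a - 5)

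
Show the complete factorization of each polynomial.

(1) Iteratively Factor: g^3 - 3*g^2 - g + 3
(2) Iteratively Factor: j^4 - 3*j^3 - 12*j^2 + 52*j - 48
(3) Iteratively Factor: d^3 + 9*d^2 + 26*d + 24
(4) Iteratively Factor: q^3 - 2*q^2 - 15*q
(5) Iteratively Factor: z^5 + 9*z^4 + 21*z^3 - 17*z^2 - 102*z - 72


(1) = (g - 3)*(g^2 - 1) = (g - 3)*(g + 1)*(g - 1)
(2) = (j + 4)*(j^3 - 7*j^2 + 16*j - 12) = (j - 3)*(j + 4)*(j^2 - 4*j + 4) = (j - 3)*(j - 2)*(j + 4)*(j - 2)
(3) = (d + 2)*(d^2 + 7*d + 12) = (d + 2)*(d + 3)*(d + 4)
(4) = (q)*(q^2 - 2*q - 15) = q*(q - 5)*(q + 3)
(5) = (z + 3)*(z^4 + 6*z^3 + 3*z^2 - 26*z - 24) = (z - 2)*(z + 3)*(z^3 + 8*z^2 + 19*z + 12) = (z - 2)*(z + 1)*(z + 3)*(z^2 + 7*z + 12) = (z - 2)*(z + 1)*(z + 3)^2*(z + 4)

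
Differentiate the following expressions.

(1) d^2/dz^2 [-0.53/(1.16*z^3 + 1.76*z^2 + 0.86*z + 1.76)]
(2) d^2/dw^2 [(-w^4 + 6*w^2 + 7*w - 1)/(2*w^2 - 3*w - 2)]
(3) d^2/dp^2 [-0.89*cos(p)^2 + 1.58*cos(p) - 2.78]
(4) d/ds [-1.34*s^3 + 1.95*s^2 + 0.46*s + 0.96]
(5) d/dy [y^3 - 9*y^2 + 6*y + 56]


(1) = ((3.6888*z + 1.8656)*(1.16*z^3 + 1.76*z^2 + 0.86*z + 1.76) - 0.53*(3.48*z^2 + 3.52*z + 0.86)*(6.96*z^2 + 7.04*z + 1.72))/(1.16*z^3 + 1.76*z^2 + 0.86*z + 1.76)^3
(2) = 2*(-4*w^6 + 18*w^5 - 15*w^4 + 16*w^3 + 36*w^2 + 102*w - 31)/(8*w^6 - 36*w^5 + 30*w^4 + 45*w^3 - 30*w^2 - 36*w - 8)
(3) = -1.58*cos(p) + 1.78*cos(2*p)
(4) = -4.02*s^2 + 3.9*s + 0.46
(5) = 3*y^2 - 18*y + 6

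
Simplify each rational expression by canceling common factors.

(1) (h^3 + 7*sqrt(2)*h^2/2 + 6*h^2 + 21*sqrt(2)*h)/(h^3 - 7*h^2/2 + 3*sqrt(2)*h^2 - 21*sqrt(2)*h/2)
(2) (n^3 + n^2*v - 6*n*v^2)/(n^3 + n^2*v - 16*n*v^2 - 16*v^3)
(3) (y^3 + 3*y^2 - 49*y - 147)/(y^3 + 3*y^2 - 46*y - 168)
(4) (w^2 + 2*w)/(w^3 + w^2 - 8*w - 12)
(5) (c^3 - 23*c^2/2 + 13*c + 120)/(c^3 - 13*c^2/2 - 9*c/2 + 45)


(1) = (4*h^2 + h*(14*sqrt(2) + 24) + 84*sqrt(2))/(4*h^2 + h*(-14 + 12*sqrt(2)) - 42*sqrt(2))
(2) = (-n^3 - n^2*v + 6*n*v^2)/(-n^3 - n^2*v + 16*n*v^2 + 16*v^3)
(3) = (y^2 + 10*y + 21)/(y^2 + 10*y + 24)
(4) = w/(w^2 - w - 6)
(5) = (c - 8)/(c - 3)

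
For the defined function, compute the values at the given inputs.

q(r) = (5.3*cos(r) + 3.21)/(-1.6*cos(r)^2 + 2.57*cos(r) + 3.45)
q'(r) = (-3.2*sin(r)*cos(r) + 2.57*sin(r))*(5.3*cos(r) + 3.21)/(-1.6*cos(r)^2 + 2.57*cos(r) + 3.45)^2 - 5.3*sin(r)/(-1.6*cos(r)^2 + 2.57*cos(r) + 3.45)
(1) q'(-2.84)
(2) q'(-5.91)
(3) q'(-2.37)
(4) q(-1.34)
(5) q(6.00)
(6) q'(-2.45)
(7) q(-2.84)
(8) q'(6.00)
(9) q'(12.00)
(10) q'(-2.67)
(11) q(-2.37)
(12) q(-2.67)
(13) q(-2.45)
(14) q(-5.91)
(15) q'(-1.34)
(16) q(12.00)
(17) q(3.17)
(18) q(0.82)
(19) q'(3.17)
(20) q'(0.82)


(1) = 11.04
(2) = -0.49
(3) = 7.94
(4) = 1.12
(5) = 1.87
(6) = 16.79
(7) = 4.00
(8) = 0.39
(9) = 0.66
(10) = 289.86
(11) = -0.75
(12) = 13.84
(13) = -1.67
(14) = 1.83
(15) = 0.80
(16) = 1.72
(17) = 2.91
(18) = 1.53
(19) = 0.45
(20) = -0.77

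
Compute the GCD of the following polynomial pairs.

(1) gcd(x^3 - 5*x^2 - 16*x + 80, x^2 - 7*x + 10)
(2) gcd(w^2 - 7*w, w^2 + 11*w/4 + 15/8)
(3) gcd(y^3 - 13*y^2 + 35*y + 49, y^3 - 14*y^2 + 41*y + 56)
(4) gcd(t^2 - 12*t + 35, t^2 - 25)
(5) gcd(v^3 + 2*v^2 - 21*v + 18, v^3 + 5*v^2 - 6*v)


(1) = x - 5
(2) = gcd(w*(w - 7), (w + 5/4)*(w + 3/2)) = 1
(3) = gcd((y - 7)^2*(y + 1), (y - 8)*(y - 7)*(y + 1)) = y^2 - 6*y - 7
(4) = t - 5
(5) = v^2 + 5*v - 6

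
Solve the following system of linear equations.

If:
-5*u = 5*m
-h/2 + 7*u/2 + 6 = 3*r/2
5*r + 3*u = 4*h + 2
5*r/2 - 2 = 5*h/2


Then:
h = 74/95
m = 88/95
r = 30/19
u = -88/95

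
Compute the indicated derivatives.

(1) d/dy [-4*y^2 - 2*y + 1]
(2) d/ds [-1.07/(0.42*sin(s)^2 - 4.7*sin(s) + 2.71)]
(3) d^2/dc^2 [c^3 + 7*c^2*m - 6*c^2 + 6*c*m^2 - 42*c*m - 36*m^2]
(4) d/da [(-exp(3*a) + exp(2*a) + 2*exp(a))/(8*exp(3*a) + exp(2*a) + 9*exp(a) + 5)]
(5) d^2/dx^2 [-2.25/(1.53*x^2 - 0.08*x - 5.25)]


(1) = -8*y - 2
(2) = (0.8988*sin(s) - 5.029)*cos(s)/(0.42*sin(s)^2 - 4.7*sin(s) + 2.71)^2
(3) = 6*c + 14*m - 12
(4) = (-9*exp(4*a) - 50*exp(3*a) - 8*exp(2*a) + 10*exp(a) + 10)*exp(a)/(64*exp(6*a) + 16*exp(5*a) + 145*exp(4*a) + 98*exp(3*a) + 91*exp(2*a) + 90*exp(a) + 25)
(5) = (-10.53405*x^2 + 0.5508*x + 2.25*(3.06*x - 0.08)*(6.12*x - 0.16) + 36.14625)/(-1.53*x^2 + 0.08*x + 5.25)^3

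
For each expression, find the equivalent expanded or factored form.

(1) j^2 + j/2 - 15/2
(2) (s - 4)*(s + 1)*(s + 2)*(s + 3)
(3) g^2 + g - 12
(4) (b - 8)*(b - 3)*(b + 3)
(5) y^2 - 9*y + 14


(1) = (j - 5/2)*(j + 3)
(2) = s^4 + 2*s^3 - 13*s^2 - 38*s - 24
(3) = (g - 3)*(g + 4)
(4) = b^3 - 8*b^2 - 9*b + 72
(5) = (y - 7)*(y - 2)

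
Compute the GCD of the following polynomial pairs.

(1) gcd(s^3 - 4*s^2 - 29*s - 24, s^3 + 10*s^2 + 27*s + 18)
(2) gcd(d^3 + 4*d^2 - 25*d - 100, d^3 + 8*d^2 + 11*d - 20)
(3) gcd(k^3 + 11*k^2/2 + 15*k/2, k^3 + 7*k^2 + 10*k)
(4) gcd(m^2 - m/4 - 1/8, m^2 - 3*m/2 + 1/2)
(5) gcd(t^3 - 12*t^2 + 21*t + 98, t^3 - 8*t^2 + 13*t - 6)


(1) = gcd((s - 8)*(s + 1)*(s + 3), (s + 1)*(s + 3)*(s + 6)) = s^2 + 4*s + 3
(2) = d^2 + 9*d + 20
(3) = gcd(k*(k + 5/2)*(k + 3), k*(k + 2)*(k + 5)) = k
(4) = gcd((m - 1/2)*(m + 1/4), (m - 1)*(m - 1/2)) = m - 1/2
(5) = 1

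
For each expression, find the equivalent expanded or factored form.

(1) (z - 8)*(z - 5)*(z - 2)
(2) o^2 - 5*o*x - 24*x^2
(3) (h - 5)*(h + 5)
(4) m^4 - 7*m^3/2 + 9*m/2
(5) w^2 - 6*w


(1) = z^3 - 15*z^2 + 66*z - 80
(2) = (o - 8*x)*(o + 3*x)
(3) = h^2 - 25
(4) = m*(m - 3)*(m - 3/2)*(m + 1)
(5) = w*(w - 6)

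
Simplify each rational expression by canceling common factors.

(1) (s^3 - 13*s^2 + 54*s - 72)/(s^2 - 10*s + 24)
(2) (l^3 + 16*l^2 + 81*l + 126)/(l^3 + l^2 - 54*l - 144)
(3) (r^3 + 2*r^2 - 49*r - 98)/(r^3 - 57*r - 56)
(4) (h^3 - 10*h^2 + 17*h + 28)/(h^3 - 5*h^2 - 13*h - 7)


(1) = s - 3
(2) = (l + 7)/(l - 8)
(3) = (r^2 - 5*r - 14)/(r^2 - 7*r - 8)
(4) = (h - 4)/(h + 1)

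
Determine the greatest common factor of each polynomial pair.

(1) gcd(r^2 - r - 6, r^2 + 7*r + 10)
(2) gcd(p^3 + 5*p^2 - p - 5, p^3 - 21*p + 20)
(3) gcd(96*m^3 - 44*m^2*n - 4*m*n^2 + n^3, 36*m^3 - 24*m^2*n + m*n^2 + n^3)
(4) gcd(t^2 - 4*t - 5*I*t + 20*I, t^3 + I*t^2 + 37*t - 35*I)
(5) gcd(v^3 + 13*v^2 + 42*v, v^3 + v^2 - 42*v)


(1) = gcd((r - 3)*(r + 2), (r + 2)*(r + 5)) = r + 2
(2) = gcd((p - 1)*(p + 1)*(p + 5), (p - 4)*(p - 1)*(p + 5)) = p^2 + 4*p - 5
(3) = 12*m^2 - 4*m*n - n^2
(4) = t - 5*I
(5) = gcd(v*(v + 6)*(v + 7), v*(v - 6)*(v + 7)) = v^2 + 7*v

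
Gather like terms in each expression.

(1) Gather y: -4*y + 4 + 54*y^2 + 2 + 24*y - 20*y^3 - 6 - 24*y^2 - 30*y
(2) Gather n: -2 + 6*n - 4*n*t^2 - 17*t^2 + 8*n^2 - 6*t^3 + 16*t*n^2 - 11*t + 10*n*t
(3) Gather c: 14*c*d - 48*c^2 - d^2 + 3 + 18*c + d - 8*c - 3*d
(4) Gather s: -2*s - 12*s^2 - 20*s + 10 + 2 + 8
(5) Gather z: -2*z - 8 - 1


(1) = -20*y^3 + 30*y^2 - 10*y
(2) = n^2*(16*t + 8) + n*(-4*t^2 + 10*t + 6) - 6*t^3 - 17*t^2 - 11*t - 2
(3) = -48*c^2 + c*(14*d + 10) - d^2 - 2*d + 3
(4) = -12*s^2 - 22*s + 20
(5) = -2*z - 9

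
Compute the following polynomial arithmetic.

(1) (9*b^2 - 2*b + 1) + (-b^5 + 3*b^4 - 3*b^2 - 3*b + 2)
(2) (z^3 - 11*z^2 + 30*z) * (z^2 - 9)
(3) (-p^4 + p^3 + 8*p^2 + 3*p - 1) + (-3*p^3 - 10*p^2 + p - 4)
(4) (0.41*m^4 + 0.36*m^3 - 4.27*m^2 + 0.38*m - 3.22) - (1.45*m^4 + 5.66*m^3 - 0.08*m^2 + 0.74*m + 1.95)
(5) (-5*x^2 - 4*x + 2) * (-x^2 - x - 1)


(1) = -b^5 + 3*b^4 + 6*b^2 - 5*b + 3
(2) = z^5 - 11*z^4 + 21*z^3 + 99*z^2 - 270*z
(3) = -p^4 - 2*p^3 - 2*p^2 + 4*p - 5
(4) = -1.04*m^4 - 5.3*m^3 - 4.19*m^2 - 0.36*m - 5.17
(5) = 5*x^4 + 9*x^3 + 7*x^2 + 2*x - 2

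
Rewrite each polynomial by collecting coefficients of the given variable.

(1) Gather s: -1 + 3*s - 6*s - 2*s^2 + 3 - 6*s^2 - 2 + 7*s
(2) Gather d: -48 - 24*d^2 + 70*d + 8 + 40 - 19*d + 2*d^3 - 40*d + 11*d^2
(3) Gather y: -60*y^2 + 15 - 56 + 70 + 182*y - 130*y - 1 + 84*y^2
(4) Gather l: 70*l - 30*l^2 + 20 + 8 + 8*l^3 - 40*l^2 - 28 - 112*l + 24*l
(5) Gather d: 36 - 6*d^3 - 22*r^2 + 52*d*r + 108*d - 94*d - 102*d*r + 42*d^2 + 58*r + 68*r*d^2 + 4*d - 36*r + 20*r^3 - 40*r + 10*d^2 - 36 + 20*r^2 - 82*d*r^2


(1) = -8*s^2 + 4*s
(2) = 2*d^3 - 13*d^2 + 11*d
(3) = 24*y^2 + 52*y + 28
(4) = 8*l^3 - 70*l^2 - 18*l
(5) = -6*d^3 + d^2*(68*r + 52) + d*(-82*r^2 - 50*r + 18) + 20*r^3 - 2*r^2 - 18*r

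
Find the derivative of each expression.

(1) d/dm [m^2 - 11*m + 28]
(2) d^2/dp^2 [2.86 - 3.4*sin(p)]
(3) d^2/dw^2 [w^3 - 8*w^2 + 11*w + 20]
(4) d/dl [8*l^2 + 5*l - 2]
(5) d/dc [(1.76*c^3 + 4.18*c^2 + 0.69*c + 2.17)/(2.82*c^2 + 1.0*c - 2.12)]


(1) = 2*m - 11
(2) = 3.4*sin(p)
(3) = 6*w - 16
(4) = 16*l + 5
(5) = (4.9632*c^4 + 3.52*c^3 - 8.9594*c^2 - 29.962*c - 3.6328)/(7.9524*c^4 + 5.64*c^3 - 10.9568*c^2 - 4.24*c + 4.4944)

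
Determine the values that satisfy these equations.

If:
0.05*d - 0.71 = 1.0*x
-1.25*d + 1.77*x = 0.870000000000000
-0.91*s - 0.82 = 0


Then:
d = -1.83
s = -0.90
x = -0.80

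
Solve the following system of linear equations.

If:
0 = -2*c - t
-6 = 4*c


Then:
c = -3/2
t = 3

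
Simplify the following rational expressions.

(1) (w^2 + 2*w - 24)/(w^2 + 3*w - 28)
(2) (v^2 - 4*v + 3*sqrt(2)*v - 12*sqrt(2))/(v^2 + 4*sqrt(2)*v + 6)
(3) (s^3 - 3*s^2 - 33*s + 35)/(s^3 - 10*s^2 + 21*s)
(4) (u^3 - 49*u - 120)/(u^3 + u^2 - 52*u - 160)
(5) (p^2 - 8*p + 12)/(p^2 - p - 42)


(1) = (w + 6)/(w + 7)
(2) = (v - 4)/(v + sqrt(2))
(3) = (s^2 + 4*s - 5)/(s^2 - 3*s)
(4) = (u + 3)/(u + 4)
(5) = (p^2 - 8*p + 12)/(p^2 - p - 42)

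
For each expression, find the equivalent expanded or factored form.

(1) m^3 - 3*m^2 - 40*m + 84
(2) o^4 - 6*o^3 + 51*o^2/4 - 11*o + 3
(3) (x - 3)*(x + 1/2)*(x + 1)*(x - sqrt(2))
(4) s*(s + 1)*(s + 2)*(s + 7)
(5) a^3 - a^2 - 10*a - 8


(1) = (m - 7)*(m - 2)*(m + 6)
(2) = (o - 2)^2*(o - 3/2)*(o - 1/2)
(3) = x^4 - 3*x^3/2 - sqrt(2)*x^3 - 4*x^2 + 3*sqrt(2)*x^2/2 - 3*x/2 + 4*sqrt(2)*x + 3*sqrt(2)/2
(4) = s^4 + 10*s^3 + 23*s^2 + 14*s
(5) = (a - 4)*(a + 1)*(a + 2)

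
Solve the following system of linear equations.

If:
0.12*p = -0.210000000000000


Then:
p = -1.75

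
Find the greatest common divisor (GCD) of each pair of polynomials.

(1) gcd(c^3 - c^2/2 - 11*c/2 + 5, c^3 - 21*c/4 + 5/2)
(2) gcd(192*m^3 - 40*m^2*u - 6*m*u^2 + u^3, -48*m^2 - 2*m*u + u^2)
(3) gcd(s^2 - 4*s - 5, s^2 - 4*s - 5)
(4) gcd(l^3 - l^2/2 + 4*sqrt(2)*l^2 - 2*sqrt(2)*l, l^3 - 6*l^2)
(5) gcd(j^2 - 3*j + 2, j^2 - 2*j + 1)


(1) = c^2 + c/2 - 5
(2) = -48*m^2 - 2*m*u + u^2
(3) = gcd((s - 5)*(s + 1), (s - 5)*(s + 1)) = s^2 - 4*s - 5
(4) = gcd(l*(l - 1/2)*(l + 4*sqrt(2)), l^2*(l - 6)) = l
(5) = j - 1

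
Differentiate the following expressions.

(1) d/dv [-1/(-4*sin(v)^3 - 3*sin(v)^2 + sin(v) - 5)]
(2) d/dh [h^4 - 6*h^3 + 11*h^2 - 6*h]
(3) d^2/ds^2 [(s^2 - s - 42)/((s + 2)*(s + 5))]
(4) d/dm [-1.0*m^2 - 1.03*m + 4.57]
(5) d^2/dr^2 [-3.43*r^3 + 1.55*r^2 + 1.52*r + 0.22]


(1) = (-12*sin(v)^2 - 6*sin(v) + 1)*cos(v)/(4*sin(v)^3 + 3*sin(v)^2 - sin(v) + 5)^2
(2) = 4*h^3 - 18*h^2 + 22*h - 6
(3) = 8*(-2*s^3 - 39*s^2 - 213*s - 367)/(s^6 + 21*s^5 + 177*s^4 + 763*s^3 + 1770*s^2 + 2100*s + 1000)
(4) = -2.0*m - 1.03
(5) = 3.1 - 20.58*r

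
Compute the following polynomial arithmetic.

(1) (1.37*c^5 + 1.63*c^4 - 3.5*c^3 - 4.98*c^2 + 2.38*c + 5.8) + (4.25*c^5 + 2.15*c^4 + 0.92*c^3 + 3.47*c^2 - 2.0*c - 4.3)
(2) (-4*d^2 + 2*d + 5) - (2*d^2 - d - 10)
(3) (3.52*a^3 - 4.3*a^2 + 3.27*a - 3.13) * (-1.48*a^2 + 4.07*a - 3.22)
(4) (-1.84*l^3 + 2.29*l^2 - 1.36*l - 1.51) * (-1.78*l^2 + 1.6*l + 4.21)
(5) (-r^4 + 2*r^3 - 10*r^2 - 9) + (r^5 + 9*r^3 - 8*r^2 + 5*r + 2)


(1) = 5.62*c^5 + 3.78*c^4 - 2.58*c^3 - 1.51*c^2 + 0.38*c + 1.5
(2) = -6*d^2 + 3*d + 15
(3) = -5.2096*a^5 + 20.6904*a^4 - 33.675*a^3 + 31.7873*a^2 - 23.2685*a + 10.0786
(4) = 3.2752*l^5 - 7.0202*l^4 - 1.6616*l^3 + 10.1527*l^2 - 8.1416*l - 6.3571
(5) = r^5 - r^4 + 11*r^3 - 18*r^2 + 5*r - 7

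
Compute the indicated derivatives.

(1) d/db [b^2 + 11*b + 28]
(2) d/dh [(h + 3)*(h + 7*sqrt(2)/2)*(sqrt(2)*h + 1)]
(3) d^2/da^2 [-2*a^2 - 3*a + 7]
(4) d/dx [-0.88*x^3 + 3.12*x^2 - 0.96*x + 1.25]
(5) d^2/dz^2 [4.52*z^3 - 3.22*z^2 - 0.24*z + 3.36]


(1) = 2*b + 11
(2) = 3*sqrt(2)*h^2 + 6*sqrt(2)*h + 16*h + 7*sqrt(2)/2 + 24
(3) = -4
(4) = -2.64*x^2 + 6.24*x - 0.96
(5) = 27.12*z - 6.44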